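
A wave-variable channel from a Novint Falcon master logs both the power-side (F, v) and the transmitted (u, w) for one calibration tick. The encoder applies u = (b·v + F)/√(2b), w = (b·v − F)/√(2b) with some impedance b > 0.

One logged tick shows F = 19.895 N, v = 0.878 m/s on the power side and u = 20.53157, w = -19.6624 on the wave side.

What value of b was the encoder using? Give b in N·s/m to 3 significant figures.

u + w = 0.86917;  u + w = √(2b)·v, so √(2b) = 0.86917/0.878 = 0.98994.
b = (√(2b))²/2 = 0.97999/2 = 0.48999.
(Check via u − w = 2F/√(2b): u − w = 40.19397, 2F/√(2b) = 40.19423.)

b = 0.49 N·s/m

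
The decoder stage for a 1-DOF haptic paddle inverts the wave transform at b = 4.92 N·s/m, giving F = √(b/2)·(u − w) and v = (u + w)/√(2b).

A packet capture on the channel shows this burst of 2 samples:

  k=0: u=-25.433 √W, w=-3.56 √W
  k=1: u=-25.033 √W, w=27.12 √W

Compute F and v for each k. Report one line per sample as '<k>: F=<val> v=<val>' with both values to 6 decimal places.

k=0: u−w=-21.873000, u+w=-28.993000; √(b/2)=1.568439, √(2b)=3.136877; F=1.568439×(-21.873)=-34.306460, v=-28.993000/3.136877=-9.242631
k=1: u−w=-52.153000, u+w=2.087000; √(b/2)=1.568439, √(2b)=3.136877; F=1.568439×(-52.153)=-81.798784, v=2.087000/3.136877=0.665311

0: F=-34.306460 v=-9.242631
1: F=-81.798784 v=0.665311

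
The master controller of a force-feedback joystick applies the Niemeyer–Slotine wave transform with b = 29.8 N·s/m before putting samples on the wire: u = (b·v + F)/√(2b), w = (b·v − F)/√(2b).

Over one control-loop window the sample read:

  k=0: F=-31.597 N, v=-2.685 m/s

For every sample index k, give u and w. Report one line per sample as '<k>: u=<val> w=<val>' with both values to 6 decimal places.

0: u=-14.457060 w=-6.271418

k=0: b·v=29.8×(-2.685)=-80.013000; √(2b)=7.720104; u=(-80.013000+(-31.597))/7.720104=-14.457060, w=(-80.013000−(-31.597))/7.720104=-6.271418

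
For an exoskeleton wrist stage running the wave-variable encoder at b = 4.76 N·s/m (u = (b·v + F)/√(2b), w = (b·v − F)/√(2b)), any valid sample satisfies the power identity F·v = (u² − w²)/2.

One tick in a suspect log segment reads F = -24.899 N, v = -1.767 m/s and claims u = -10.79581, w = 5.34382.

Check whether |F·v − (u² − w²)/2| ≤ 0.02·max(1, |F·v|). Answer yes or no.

yes

F·v = (-24.899)×(-1.767) = 43.99653 W.
(u² − w²)/2 = (116.54951 − 28.55641)/2 = 43.99655 W.
|Δ| = 0.00002;  2% of max(1, |F·v|) = 0.87993.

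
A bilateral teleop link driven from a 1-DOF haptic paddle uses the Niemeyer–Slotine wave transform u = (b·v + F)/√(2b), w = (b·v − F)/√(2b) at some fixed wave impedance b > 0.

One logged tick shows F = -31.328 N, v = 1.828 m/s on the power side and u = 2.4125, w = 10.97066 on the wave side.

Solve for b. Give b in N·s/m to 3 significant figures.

u + w = 13.38316;  u + w = √(2b)·v, so √(2b) = 13.38316/1.828 = 7.32120.
b = (√(2b))²/2 = 53.60002/2 = 26.80001.
(Check via u − w = 2F/√(2b): u − w = -8.55816, 2F/√(2b) = -8.55816.)

b = 26.8 N·s/m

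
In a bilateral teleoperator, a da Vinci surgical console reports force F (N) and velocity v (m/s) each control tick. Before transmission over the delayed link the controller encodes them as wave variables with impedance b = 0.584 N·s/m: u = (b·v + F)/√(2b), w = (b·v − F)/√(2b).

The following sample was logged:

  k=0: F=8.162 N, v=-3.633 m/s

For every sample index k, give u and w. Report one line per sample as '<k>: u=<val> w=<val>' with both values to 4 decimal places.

0: u=5.5891 w=-9.5154

k=0: b·v=0.584×(-3.633)=-2.1217; √(2b)=1.0807; u=(-2.1217+8.162)/1.0807=5.5891, w=(-2.1217−8.162)/1.0807=-9.5154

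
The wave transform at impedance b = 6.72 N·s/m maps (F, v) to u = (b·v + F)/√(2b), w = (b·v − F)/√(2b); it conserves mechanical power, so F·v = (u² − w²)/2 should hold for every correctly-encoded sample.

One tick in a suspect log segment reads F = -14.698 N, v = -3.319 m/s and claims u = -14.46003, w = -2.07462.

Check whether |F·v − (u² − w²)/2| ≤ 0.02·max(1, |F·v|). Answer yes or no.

F·v = (-14.698)×(-3.319) = 48.78266 W.
(u² − w²)/2 = (209.09247 − 4.30405)/2 = 102.39421 W.
|Δ| = 53.61155;  2% of max(1, |F·v|) = 0.97565.

no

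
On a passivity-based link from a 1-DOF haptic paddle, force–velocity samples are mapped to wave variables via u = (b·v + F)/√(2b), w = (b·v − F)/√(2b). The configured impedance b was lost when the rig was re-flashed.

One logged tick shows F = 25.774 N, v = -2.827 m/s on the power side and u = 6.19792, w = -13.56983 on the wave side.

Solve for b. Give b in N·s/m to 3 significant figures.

b = 3.4 N·s/m

u + w = -7.37191;  u + w = √(2b)·v, so √(2b) = -7.37191/(-2.827) = 2.60768.
b = (√(2b))²/2 = 6.79999/2 = 3.40000.
(Check via u − w = 2F/√(2b): u − w = 19.76775, 2F/√(2b) = 19.76777.)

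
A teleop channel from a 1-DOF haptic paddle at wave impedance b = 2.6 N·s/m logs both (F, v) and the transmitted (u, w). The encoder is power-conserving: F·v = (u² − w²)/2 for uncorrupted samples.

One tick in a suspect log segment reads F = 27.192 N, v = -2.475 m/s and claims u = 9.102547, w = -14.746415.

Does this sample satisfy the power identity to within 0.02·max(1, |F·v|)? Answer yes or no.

yes

F·v = 27.192×(-2.475) = -67.300200 W.
(u² − w²)/2 = (82.856362 − 217.456755)/2 = -67.300197 W.
|Δ| = 0.000003;  2% of max(1, |F·v|) = 1.346004.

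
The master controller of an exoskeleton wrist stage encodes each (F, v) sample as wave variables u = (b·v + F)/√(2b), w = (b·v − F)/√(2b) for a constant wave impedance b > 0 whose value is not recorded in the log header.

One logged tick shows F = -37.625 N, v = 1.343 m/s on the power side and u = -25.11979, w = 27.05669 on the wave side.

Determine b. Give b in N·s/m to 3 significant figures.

u + w = 1.9369;  u + w = √(2b)·v, so √(2b) = 1.9369/1.343 = 1.4422.
b = (√(2b))²/2 = 2.0800/2 = 1.0400.
(Check via u − w = 2F/√(2b): u − w = -52.1765, 2F/√(2b) = -52.1765.)

b = 1.04 N·s/m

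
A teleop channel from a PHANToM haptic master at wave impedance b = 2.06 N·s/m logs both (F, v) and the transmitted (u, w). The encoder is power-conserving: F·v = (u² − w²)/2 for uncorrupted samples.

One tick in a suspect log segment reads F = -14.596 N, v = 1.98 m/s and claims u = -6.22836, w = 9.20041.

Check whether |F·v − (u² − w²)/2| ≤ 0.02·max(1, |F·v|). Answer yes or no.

no

F·v = (-14.596)×1.98 = -28.9001 W.
(u² − w²)/2 = (38.7925 − 84.6475)/2 = -22.9275 W.
|Δ| = 5.9725;  2% of max(1, |F·v|) = 0.5780.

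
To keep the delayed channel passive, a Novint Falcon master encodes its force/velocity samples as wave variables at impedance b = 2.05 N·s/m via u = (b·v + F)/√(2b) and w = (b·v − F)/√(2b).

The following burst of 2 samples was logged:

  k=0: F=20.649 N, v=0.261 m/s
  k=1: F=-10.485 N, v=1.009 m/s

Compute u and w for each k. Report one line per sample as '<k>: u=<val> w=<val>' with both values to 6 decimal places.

k=0: b·v=2.05×0.261=0.535050; √(2b)=2.024846; u=(0.535050+20.649)/2.024846=10.462057, w=(0.535050−20.649)/2.024846=-9.933572
k=1: b·v=2.05×1.009=2.068450; √(2b)=2.024846; u=(2.068450+(-10.485))/2.024846=-4.156638, w=(2.068450−(-10.485))/2.024846=6.199707

0: u=10.462057 w=-9.933572
1: u=-4.156638 w=6.199707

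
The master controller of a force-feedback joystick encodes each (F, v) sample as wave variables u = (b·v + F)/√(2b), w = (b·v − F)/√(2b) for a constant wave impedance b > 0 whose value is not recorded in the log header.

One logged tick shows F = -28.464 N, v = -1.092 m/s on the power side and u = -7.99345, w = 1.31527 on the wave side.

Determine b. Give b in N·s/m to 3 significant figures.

u + w = -6.67818;  u + w = √(2b)·v, so √(2b) = -6.67818/(-1.092) = 6.11555.
b = (√(2b))²/2 = 37.39995/2 = 18.69997.
(Check via u − w = 2F/√(2b): u − w = -9.30872, 2F/√(2b) = -9.30873.)

b = 18.7 N·s/m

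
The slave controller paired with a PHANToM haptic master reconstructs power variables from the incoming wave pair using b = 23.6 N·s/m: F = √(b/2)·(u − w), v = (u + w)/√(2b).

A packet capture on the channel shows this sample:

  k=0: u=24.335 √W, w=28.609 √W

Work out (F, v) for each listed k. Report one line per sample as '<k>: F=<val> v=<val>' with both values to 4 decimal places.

0: F=-14.6817 v=7.7063

k=0: u−w=-4.2740, u+w=52.9440; √(b/2)=3.4351, √(2b)=6.8702; F=3.4351×(-4.274)=-14.6817, v=52.9440/6.8702=7.7063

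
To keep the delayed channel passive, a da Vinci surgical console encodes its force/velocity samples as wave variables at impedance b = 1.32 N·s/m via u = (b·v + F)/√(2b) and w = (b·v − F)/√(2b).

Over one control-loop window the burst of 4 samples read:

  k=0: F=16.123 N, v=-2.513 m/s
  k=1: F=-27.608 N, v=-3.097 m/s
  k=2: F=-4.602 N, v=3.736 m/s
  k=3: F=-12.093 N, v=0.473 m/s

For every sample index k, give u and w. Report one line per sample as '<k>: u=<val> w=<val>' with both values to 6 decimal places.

0: u=7.881450 w=-11.964591
1: u=-19.507564 w=14.475535
2: u=0.202806 w=5.867476
3: u=-7.058460 w=7.826994

k=0: b·v=1.32×(-2.513)=-3.317160; √(2b)=1.624808; u=(-3.317160+16.123)/1.624808=7.881450, w=(-3.317160−16.123)/1.624808=-11.964591
k=1: b·v=1.32×(-3.097)=-4.088040; √(2b)=1.624808; u=(-4.088040+(-27.608))/1.624808=-19.507564, w=(-4.088040−(-27.608))/1.624808=14.475535
k=2: b·v=1.32×3.736=4.931520; √(2b)=1.624808; u=(4.931520+(-4.602))/1.624808=0.202806, w=(4.931520−(-4.602))/1.624808=5.867476
k=3: b·v=1.32×0.473=0.624360; √(2b)=1.624808; u=(0.624360+(-12.093))/1.624808=-7.058460, w=(0.624360−(-12.093))/1.624808=7.826994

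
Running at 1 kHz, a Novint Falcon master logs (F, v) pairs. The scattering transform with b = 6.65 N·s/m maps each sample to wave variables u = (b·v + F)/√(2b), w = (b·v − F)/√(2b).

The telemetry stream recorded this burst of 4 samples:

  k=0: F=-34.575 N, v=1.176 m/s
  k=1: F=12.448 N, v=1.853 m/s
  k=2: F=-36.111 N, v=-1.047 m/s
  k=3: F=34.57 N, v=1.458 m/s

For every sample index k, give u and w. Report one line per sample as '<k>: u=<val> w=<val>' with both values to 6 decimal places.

0: u=-7.336225 w=11.624999
1: u=6.792163 w=-0.034426
2: u=-11.810950 w=7.992629
3: u=12.137843 w=-6.820639

k=0: b·v=6.65×1.176=7.820400; √(2b)=3.646917; u=(7.820400+(-34.575))/3.646917=-7.336225, w=(7.820400−(-34.575))/3.646917=11.624999
k=1: b·v=6.65×1.853=12.322450; √(2b)=3.646917; u=(12.322450+12.448)/3.646917=6.792163, w=(12.322450−12.448)/3.646917=-0.034426
k=2: b·v=6.65×(-1.047)=-6.962550; √(2b)=3.646917; u=(-6.962550+(-36.111))/3.646917=-11.810950, w=(-6.962550−(-36.111))/3.646917=7.992629
k=3: b·v=6.65×1.458=9.695700; √(2b)=3.646917; u=(9.695700+34.57)/3.646917=12.137843, w=(9.695700−34.57)/3.646917=-6.820639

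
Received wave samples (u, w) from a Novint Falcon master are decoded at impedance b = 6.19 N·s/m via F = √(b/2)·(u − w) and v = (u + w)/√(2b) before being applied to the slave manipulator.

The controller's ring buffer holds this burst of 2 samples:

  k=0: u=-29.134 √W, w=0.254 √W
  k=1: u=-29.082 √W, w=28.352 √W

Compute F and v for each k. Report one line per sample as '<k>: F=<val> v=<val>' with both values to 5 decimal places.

0: F=-51.70117 v=-8.20799
1: F=-101.04141 v=-0.20747

k=0: u−w=-29.38800, u+w=-28.88000; √(b/2)=1.75926, √(2b)=3.51852; F=1.75926×(-29.388)=-51.70117, v=-28.88000/3.51852=-8.20799
k=1: u−w=-57.43400, u+w=-0.73000; √(b/2)=1.75926, √(2b)=3.51852; F=1.75926×(-57.434)=-101.04141, v=-0.73000/3.51852=-0.20747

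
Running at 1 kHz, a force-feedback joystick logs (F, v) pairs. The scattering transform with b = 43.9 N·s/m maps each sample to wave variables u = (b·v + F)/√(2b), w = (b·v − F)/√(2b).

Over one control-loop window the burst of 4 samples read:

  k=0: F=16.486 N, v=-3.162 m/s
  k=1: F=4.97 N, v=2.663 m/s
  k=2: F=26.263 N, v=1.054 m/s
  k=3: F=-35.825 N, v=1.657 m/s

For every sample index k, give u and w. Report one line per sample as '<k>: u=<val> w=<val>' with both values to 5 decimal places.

k=0: b·v=43.9×(-3.162)=-138.81180; √(2b)=9.37017; u=(-138.81180+16.486)/9.37017=-13.05482, w=(-138.81180−16.486)/9.37017=-16.57365
k=1: b·v=43.9×2.663=116.90570; √(2b)=9.37017; u=(116.90570+4.97)/9.37017=13.00678, w=(116.90570−4.97)/9.37017=11.94597
k=2: b·v=43.9×1.054=46.27060; √(2b)=9.37017; u=(46.27060+26.263)/9.37017=7.74091, w=(46.27060−26.263)/9.37017=2.13525
k=3: b·v=43.9×1.657=72.74230; √(2b)=9.37017; u=(72.74230+(-35.825))/9.37017=3.93988, w=(72.74230−(-35.825))/9.37017=11.58649

0: u=-13.05482 w=-16.57365
1: u=13.00678 w=11.94597
2: u=7.74091 w=2.13525
3: u=3.93988 w=11.58649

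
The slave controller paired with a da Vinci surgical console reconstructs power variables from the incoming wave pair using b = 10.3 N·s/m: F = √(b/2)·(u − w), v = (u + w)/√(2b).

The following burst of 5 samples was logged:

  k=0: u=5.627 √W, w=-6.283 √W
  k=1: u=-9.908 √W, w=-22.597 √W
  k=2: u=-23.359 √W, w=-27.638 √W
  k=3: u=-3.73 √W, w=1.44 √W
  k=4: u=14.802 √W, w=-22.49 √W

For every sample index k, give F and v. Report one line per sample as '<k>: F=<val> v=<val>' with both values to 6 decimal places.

k=0: u−w=11.910000, u+w=-0.656000; √(b/2)=2.269361, √(2b)=4.538722; F=2.269361×11.91=27.028091, v=-0.656000/4.538722=-0.144534
k=1: u−w=12.689000, u+w=-32.505000; √(b/2)=2.269361, √(2b)=4.538722; F=2.269361×12.689=28.795924, v=-32.505000/4.538722=-7.161707
k=2: u−w=4.279000, u+w=-50.997000; √(b/2)=2.269361, √(2b)=4.538722; F=2.269361×4.279=9.710596, v=-50.997000/4.538722=-11.235982
k=3: u−w=-5.170000, u+w=-2.290000; √(b/2)=2.269361, √(2b)=4.538722; F=2.269361×(-5.17)=-11.732597, v=-2.290000/4.538722=-0.504547
k=4: u−w=37.292000, u+w=-7.688000; √(b/2)=2.269361, √(2b)=4.538722; F=2.269361×37.292=84.629016, v=-7.688000/4.538722=-1.693869

0: F=27.028091 v=-0.144534
1: F=28.795924 v=-7.161707
2: F=9.710596 v=-11.235982
3: F=-11.732597 v=-0.504547
4: F=84.629016 v=-1.693869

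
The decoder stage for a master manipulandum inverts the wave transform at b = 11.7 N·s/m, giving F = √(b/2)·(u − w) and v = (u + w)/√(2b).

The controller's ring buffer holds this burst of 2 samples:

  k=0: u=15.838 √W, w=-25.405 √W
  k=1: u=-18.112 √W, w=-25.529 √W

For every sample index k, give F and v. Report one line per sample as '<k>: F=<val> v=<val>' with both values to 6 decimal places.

0: F=99.753509 v=-1.977734
1: F=17.939330 v=-9.021666

k=0: u−w=41.243000, u+w=-9.567000; √(b/2)=2.418677, √(2b)=4.837355; F=2.418677×41.243=99.753509, v=-9.567000/4.837355=-1.977734
k=1: u−w=7.417000, u+w=-43.641000; √(b/2)=2.418677, √(2b)=4.837355; F=2.418677×7.417=17.939330, v=-43.641000/4.837355=-9.021666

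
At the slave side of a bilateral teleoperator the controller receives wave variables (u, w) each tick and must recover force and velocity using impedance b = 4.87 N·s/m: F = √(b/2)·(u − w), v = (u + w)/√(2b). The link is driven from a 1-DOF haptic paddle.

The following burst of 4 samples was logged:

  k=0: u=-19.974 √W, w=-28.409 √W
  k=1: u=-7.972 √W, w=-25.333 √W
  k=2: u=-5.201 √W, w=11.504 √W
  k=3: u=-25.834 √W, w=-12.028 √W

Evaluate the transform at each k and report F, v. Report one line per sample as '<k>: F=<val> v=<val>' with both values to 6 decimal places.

0: F=13.162384 v=-15.502913
1: F=27.090949 v=-10.671610
2: F=-26.067295 v=2.019611
3: F=-21.543554 v=-12.131767

k=0: u−w=8.435000, u+w=-48.383000; √(b/2)=1.560449, √(2b)=3.120897; F=1.560449×8.435=13.162384, v=-48.383000/3.120897=-15.502913
k=1: u−w=17.361000, u+w=-33.305000; √(b/2)=1.560449, √(2b)=3.120897; F=1.560449×17.361=27.090949, v=-33.305000/3.120897=-10.671610
k=2: u−w=-16.705000, u+w=6.303000; √(b/2)=1.560449, √(2b)=3.120897; F=1.560449×(-16.705)=-26.067295, v=6.303000/3.120897=2.019611
k=3: u−w=-13.806000, u+w=-37.862000; √(b/2)=1.560449, √(2b)=3.120897; F=1.560449×(-13.806)=-21.543554, v=-37.862000/3.120897=-12.131767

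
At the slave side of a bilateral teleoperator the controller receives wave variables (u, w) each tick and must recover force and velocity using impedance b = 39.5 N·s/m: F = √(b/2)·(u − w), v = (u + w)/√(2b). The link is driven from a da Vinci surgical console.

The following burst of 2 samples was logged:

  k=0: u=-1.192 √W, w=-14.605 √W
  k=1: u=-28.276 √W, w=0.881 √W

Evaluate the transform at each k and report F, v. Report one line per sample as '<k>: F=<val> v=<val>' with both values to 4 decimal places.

0: F=59.6087 v=-1.7773
1: F=-129.5765 v=-3.0822

k=0: u−w=13.4130, u+w=-15.7970; √(b/2)=4.4441, √(2b)=8.8882; F=4.4441×13.413=59.6087, v=-15.7970/8.8882=-1.7773
k=1: u−w=-29.1570, u+w=-27.3950; √(b/2)=4.4441, √(2b)=8.8882; F=4.4441×(-29.157)=-129.5765, v=-27.3950/8.8882=-3.0822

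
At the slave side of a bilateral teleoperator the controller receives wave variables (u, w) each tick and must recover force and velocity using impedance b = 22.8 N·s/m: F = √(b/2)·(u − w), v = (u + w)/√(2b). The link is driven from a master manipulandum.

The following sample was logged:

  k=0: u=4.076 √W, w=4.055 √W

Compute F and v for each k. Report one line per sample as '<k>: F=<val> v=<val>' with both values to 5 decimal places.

k=0: u−w=0.02100, u+w=8.13100; √(b/2)=3.37639, √(2b)=6.75278; F=3.37639×0.021=0.07090, v=8.13100/6.75278=1.20410

0: F=0.07090 v=1.20410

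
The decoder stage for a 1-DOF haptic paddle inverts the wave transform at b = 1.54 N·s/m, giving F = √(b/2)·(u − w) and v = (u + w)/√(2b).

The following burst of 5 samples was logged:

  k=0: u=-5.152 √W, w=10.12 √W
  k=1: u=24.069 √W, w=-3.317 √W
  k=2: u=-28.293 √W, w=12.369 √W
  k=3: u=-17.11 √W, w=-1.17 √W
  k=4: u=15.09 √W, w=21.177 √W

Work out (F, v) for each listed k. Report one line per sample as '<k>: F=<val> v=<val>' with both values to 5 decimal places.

0: F=-13.40113 v=2.83078
1: F=24.03112 v=11.82455
2: F=-35.68076 v=-9.07354
3: F=-13.98729 v=-10.41600
4: F=-5.34132 v=20.66504

k=0: u−w=-15.27200, u+w=4.96800; √(b/2)=0.87750, √(2b)=1.75499; F=0.87750×(-15.272)=-13.40113, v=4.96800/1.75499=2.83078
k=1: u−w=27.38600, u+w=20.75200; √(b/2)=0.87750, √(2b)=1.75499; F=0.87750×27.386=24.03112, v=20.75200/1.75499=11.82455
k=2: u−w=-40.66200, u+w=-15.92400; √(b/2)=0.87750, √(2b)=1.75499; F=0.87750×(-40.662)=-35.68076, v=-15.92400/1.75499=-9.07354
k=3: u−w=-15.94000, u+w=-18.28000; √(b/2)=0.87750, √(2b)=1.75499; F=0.87750×(-15.94)=-13.98729, v=-18.28000/1.75499=-10.41600
k=4: u−w=-6.08700, u+w=36.26700; √(b/2)=0.87750, √(2b)=1.75499; F=0.87750×(-6.087)=-5.34132, v=36.26700/1.75499=20.66504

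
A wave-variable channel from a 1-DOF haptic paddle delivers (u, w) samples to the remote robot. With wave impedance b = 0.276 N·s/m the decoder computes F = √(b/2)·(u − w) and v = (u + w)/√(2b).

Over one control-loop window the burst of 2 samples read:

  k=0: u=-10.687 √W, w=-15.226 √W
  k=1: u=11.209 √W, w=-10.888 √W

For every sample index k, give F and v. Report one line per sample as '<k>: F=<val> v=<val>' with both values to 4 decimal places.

0: F=1.6862 v=-34.8777
1: F=8.2087 v=0.4321

k=0: u−w=4.5390, u+w=-25.9130; √(b/2)=0.3715, √(2b)=0.7430; F=0.3715×4.539=1.6862, v=-25.9130/0.7430=-34.8777
k=1: u−w=22.0970, u+w=0.3210; √(b/2)=0.3715, √(2b)=0.7430; F=0.3715×22.097=8.2087, v=0.3210/0.7430=0.4321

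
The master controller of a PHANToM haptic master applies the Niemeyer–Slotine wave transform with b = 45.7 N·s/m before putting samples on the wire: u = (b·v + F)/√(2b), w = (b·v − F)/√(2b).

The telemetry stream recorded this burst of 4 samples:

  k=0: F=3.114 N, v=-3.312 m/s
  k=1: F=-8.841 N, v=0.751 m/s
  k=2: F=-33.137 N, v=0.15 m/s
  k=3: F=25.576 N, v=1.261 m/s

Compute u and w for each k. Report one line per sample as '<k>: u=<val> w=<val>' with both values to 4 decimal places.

k=0: b·v=45.7×(-3.312)=-151.3584; √(2b)=9.5603; u=(-151.3584+3.114)/9.5603=-15.5062, w=(-151.3584−3.114)/9.5603=-16.1576
k=1: b·v=45.7×0.751=34.3207; √(2b)=9.5603; u=(34.3207+(-8.841))/9.5603=2.6651, w=(34.3207−(-8.841))/9.5603=4.5147
k=2: b·v=45.7×0.15=6.8550; √(2b)=9.5603; u=(6.8550+(-33.137))/9.5603=-2.7491, w=(6.8550−(-33.137))/9.5603=4.1831
k=3: b·v=45.7×1.261=57.6277; √(2b)=9.5603; u=(57.6277+25.576)/9.5603=8.7030, w=(57.6277−25.576)/9.5603=3.3526

0: u=-15.5062 w=-16.1576
1: u=2.6651 w=4.5147
2: u=-2.7491 w=4.1831
3: u=8.7030 w=3.3526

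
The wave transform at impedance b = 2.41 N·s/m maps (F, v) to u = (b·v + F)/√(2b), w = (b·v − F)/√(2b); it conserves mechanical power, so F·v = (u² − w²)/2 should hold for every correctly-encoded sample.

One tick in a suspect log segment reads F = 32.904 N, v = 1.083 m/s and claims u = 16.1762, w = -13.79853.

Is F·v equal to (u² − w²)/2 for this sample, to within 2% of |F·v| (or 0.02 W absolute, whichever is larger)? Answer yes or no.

yes

F·v = 32.904×1.083 = 35.63503 W.
(u² − w²)/2 = (261.66945 − 190.39943)/2 = 35.63501 W.
|Δ| = 0.00002;  2% of max(1, |F·v|) = 0.71270.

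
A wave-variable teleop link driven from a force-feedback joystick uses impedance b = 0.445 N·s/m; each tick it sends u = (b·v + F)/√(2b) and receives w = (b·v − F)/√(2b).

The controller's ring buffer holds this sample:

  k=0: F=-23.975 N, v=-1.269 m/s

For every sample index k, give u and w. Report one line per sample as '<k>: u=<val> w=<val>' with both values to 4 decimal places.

k=0: b·v=0.445×(-1.269)=-0.5647; √(2b)=0.9434; u=(-0.5647+(-23.975))/0.9434=-26.0120, w=(-0.5647−(-23.975))/0.9434=24.8149

0: u=-26.0120 w=24.8149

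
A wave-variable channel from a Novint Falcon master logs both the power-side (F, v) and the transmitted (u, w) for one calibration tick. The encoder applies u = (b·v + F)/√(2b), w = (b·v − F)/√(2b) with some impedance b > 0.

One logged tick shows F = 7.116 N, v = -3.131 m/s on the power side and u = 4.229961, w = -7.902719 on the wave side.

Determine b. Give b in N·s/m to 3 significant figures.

b = 0.688 N·s/m

u + w = -3.672758;  u + w = √(2b)·v, so √(2b) = -3.672758/(-3.131) = 1.173030.
b = (√(2b))²/2 = 1.376000/2 = 0.688000.
(Check via u − w = 2F/√(2b): u − w = 12.132680, 2F/√(2b) = 12.132678.)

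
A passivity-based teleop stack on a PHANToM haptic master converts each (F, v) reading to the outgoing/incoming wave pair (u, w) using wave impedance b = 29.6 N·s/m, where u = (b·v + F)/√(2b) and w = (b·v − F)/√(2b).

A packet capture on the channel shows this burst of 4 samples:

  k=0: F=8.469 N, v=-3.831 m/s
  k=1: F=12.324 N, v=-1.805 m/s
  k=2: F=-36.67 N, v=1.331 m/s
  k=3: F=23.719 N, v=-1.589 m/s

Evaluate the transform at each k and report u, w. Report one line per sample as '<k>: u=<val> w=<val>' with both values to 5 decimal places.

0: u=-13.63745 w=-15.83886
1: u=-5.34224 w=-8.54571
2: u=0.35450 w=9.88642
3: u=-3.03027 w=-9.19574

k=0: b·v=29.6×(-3.831)=-113.39760; √(2b)=7.69415; u=(-113.39760+8.469)/7.69415=-13.63745, w=(-113.39760−8.469)/7.69415=-15.83886
k=1: b·v=29.6×(-1.805)=-53.42800; √(2b)=7.69415; u=(-53.42800+12.324)/7.69415=-5.34224, w=(-53.42800−12.324)/7.69415=-8.54571
k=2: b·v=29.6×1.331=39.39760; √(2b)=7.69415; u=(39.39760+(-36.67))/7.69415=0.35450, w=(39.39760−(-36.67))/7.69415=9.88642
k=3: b·v=29.6×(-1.589)=-47.03440; √(2b)=7.69415; u=(-47.03440+23.719)/7.69415=-3.03027, w=(-47.03440−23.719)/7.69415=-9.19574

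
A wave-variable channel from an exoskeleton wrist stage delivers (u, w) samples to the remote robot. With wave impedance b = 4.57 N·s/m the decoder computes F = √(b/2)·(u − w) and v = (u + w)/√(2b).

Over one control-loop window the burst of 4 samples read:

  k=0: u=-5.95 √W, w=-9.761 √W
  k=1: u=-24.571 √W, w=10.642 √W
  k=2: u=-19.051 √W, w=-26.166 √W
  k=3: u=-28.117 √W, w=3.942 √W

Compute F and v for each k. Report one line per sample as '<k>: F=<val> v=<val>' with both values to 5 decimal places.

0: F=5.76079 v=-5.19674
1: F=-53.22873 v=-4.60730
2: F=10.75519 v=-14.95645
3: F=-48.46108 v=-7.99638

k=0: u−w=3.81100, u+w=-15.71100; √(b/2)=1.51162, √(2b)=3.02324; F=1.51162×3.811=5.76079, v=-15.71100/3.02324=-5.19674
k=1: u−w=-35.21300, u+w=-13.92900; √(b/2)=1.51162, √(2b)=3.02324; F=1.51162×(-35.213)=-53.22873, v=-13.92900/3.02324=-4.60730
k=2: u−w=7.11500, u+w=-45.21700; √(b/2)=1.51162, √(2b)=3.02324; F=1.51162×7.115=10.75519, v=-45.21700/3.02324=-14.95645
k=3: u−w=-32.05900, u+w=-24.17500; √(b/2)=1.51162, √(2b)=3.02324; F=1.51162×(-32.059)=-48.46108, v=-24.17500/3.02324=-7.99638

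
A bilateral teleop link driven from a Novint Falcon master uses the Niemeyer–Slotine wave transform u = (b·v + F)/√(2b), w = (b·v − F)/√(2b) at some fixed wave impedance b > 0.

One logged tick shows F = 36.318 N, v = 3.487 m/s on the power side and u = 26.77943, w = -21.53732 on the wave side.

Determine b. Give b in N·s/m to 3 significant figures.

u + w = 5.2421;  u + w = √(2b)·v, so √(2b) = 5.2421/3.487 = 1.5033.
b = (√(2b))²/2 = 2.2600/2 = 1.1300.
(Check via u − w = 2F/√(2b): u − w = 48.3167, 2F/√(2b) = 48.3168.)

b = 1.13 N·s/m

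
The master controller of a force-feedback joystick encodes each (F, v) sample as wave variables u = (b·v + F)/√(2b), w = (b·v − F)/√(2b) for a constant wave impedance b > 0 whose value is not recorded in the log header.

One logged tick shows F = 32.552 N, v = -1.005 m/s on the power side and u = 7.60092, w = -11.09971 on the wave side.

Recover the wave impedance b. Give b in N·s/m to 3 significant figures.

u + w = -3.4988;  u + w = √(2b)·v, so √(2b) = -3.4988/(-1.005) = 3.4814.
b = (√(2b))²/2 = 12.1200/2 = 6.0600.
(Check via u − w = 2F/√(2b): u − w = 18.7006, 2F/√(2b) = 18.7006.)

b = 6.06 N·s/m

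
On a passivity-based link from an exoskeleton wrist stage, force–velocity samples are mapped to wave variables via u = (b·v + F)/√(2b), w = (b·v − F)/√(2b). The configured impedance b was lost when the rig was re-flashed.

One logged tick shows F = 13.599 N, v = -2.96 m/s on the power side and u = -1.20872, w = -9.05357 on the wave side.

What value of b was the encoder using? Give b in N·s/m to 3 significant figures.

u + w = -10.26229;  u + w = √(2b)·v, so √(2b) = -10.26229/(-2.96) = 3.46699.
b = (√(2b))²/2 = 12.02002/2 = 6.01001.
(Check via u − w = 2F/√(2b): u − w = 7.84485, 2F/√(2b) = 7.84485.)

b = 6.01 N·s/m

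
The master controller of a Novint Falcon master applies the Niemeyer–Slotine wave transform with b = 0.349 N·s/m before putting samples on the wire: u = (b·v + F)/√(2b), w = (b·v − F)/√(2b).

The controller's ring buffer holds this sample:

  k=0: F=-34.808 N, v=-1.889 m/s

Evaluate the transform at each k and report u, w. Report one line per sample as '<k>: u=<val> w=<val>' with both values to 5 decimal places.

0: u=-42.45217 w=40.87398

k=0: b·v=0.349×(-1.889)=-0.65926; √(2b)=0.83546; u=(-0.65926+(-34.808))/0.83546=-42.45217, w=(-0.65926−(-34.808))/0.83546=40.87398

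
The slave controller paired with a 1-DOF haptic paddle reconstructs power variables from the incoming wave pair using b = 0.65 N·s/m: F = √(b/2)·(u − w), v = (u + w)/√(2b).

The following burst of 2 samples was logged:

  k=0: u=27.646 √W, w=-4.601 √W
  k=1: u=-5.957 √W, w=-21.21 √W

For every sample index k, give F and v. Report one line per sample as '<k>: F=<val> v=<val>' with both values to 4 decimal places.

k=0: u−w=32.2470, u+w=23.0450; √(b/2)=0.5701, √(2b)=1.1402; F=0.5701×32.247=18.3836, v=23.0450/1.1402=20.2118
k=1: u−w=15.2530, u+w=-27.1670; √(b/2)=0.5701, √(2b)=1.1402; F=0.5701×15.253=8.6955, v=-27.1670/1.1402=-23.8270

0: F=18.3836 v=20.2118
1: F=8.6955 v=-23.8270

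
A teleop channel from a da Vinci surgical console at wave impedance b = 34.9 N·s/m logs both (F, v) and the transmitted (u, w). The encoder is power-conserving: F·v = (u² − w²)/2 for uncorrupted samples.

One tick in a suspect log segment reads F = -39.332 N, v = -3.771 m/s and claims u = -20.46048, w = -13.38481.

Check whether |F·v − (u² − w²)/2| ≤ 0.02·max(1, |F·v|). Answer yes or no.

F·v = (-39.332)×(-3.771) = 148.3210 W.
(u² − w²)/2 = (418.6312 − 179.1531)/2 = 119.7391 W.
|Δ| = 28.5819;  2% of max(1, |F·v|) = 2.9664.

no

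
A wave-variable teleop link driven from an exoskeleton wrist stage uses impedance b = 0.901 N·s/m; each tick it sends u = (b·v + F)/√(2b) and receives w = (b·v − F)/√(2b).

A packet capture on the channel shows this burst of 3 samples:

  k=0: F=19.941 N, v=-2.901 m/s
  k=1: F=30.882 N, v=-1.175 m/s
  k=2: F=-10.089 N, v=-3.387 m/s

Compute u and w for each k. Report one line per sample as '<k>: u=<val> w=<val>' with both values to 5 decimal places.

k=0: b·v=0.901×(-2.901)=-2.61380; √(2b)=1.34239; u=(-2.61380+19.941)/1.34239=12.90776, w=(-2.61380−19.941)/1.34239=-16.80202
k=1: b·v=0.901×(-1.175)=-1.05868; √(2b)=1.34239; u=(-1.05868+30.882)/1.34239=22.21665, w=(-1.05868−30.882)/1.34239=-23.79396
k=2: b·v=0.901×(-3.387)=-3.05169; √(2b)=1.34239; u=(-3.05169+(-10.089))/1.34239=-9.78905, w=(-3.05169−(-10.089))/1.34239=5.24239

0: u=12.90776 w=-16.80202
1: u=22.21665 w=-23.79396
2: u=-9.78905 w=5.24239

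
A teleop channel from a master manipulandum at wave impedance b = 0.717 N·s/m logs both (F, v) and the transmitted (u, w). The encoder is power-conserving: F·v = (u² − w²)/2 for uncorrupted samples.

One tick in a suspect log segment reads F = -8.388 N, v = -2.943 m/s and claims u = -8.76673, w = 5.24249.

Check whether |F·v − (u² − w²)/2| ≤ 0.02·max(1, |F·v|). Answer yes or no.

yes

F·v = (-8.388)×(-2.943) = 24.6859 W.
(u² − w²)/2 = (76.8556 − 27.4837)/2 = 24.6859 W.
|Δ| = 0.0000;  2% of max(1, |F·v|) = 0.4937.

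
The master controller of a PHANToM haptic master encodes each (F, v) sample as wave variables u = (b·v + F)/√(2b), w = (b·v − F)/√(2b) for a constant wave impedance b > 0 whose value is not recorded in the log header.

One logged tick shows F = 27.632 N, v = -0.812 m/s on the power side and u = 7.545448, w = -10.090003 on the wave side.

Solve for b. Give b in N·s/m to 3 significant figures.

u + w = -2.544555;  u + w = √(2b)·v, so √(2b) = -2.544555/(-0.812) = 3.133688.
b = (√(2b))²/2 = 9.820003/2 = 4.910002.
(Check via u − w = 2F/√(2b): u − w = 17.635451, 2F/√(2b) = 17.635448.)

b = 4.91 N·s/m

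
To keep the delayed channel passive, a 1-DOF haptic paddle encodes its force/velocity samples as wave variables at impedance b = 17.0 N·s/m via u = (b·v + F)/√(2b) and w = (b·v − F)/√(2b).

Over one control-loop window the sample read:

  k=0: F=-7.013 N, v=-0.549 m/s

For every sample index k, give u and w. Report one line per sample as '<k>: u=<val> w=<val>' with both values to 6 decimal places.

0: u=-2.803316 w=-0.397877

k=0: b·v=17.0×(-0.549)=-9.333000; √(2b)=5.830952; u=(-9.333000+(-7.013))/5.830952=-2.803316, w=(-9.333000−(-7.013))/5.830952=-0.397877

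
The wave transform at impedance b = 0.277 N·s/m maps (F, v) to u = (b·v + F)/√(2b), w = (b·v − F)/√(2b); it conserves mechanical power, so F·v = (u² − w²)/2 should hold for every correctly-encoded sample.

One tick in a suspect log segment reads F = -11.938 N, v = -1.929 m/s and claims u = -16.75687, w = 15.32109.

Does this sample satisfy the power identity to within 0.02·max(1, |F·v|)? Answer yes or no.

yes

F·v = (-11.938)×(-1.929) = 23.02840 W.
(u² − w²)/2 = (280.79269 − 234.73580)/2 = 23.02845 W.
|Δ| = 0.00004;  2% of max(1, |F·v|) = 0.46057.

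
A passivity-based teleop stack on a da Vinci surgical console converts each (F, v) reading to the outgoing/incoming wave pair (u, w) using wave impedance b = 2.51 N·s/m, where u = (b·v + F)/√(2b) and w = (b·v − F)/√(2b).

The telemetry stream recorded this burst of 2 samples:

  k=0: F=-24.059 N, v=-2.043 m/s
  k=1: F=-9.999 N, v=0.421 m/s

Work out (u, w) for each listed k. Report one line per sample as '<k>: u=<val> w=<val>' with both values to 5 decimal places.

k=0: b·v=2.51×(-2.043)=-5.12793; √(2b)=2.24054; u=(-5.12793+(-24.059))/2.24054=-13.02676, w=(-5.12793−(-24.059))/2.24054=8.44935
k=1: b·v=2.51×0.421=1.05671; √(2b)=2.24054; u=(1.05671+(-9.999))/2.24054=-3.99114, w=(1.05671−(-9.999))/2.24054=4.93440

0: u=-13.02676 w=8.44935
1: u=-3.99114 w=4.93440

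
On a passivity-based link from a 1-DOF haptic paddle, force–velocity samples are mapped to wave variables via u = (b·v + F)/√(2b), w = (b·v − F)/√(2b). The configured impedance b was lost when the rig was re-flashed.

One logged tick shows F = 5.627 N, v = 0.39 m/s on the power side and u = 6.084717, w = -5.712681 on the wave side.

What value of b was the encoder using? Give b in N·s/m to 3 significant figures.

b = 0.455 N·s/m

u + w = 0.372036;  u + w = √(2b)·v, so √(2b) = 0.372036/0.39 = 0.953938.
b = (√(2b))²/2 = 0.909999/2 = 0.454999.
(Check via u − w = 2F/√(2b): u − w = 11.797398, 2F/√(2b) = 11.797407.)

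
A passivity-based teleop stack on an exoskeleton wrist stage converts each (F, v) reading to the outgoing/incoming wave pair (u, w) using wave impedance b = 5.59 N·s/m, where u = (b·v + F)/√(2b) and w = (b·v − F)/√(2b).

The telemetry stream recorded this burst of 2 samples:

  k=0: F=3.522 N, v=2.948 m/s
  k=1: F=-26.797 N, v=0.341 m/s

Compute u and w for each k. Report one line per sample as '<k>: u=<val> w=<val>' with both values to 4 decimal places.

k=0: b·v=5.59×2.948=16.4793; √(2b)=3.3437; u=(16.4793+3.522)/3.3437=5.9819, w=(16.4793−3.522)/3.3437=3.8752
k=1: b·v=5.59×0.341=1.9062; √(2b)=3.3437; u=(1.9062+(-26.797))/3.3437=-7.4442, w=(1.9062−(-26.797))/3.3437=8.5844

0: u=5.9819 w=3.8752
1: u=-7.4442 w=8.5844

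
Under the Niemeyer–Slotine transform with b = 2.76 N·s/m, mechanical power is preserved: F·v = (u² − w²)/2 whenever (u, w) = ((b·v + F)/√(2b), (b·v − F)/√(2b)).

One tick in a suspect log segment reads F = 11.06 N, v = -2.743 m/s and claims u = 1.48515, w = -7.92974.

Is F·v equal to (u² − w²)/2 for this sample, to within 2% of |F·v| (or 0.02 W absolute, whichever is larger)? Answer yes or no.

F·v = 11.06×(-2.743) = -30.3376 W.
(u² − w²)/2 = (2.2057 − 62.8808)/2 = -30.3376 W.
|Δ| = 0.0000;  2% of max(1, |F·v|) = 0.6068.

yes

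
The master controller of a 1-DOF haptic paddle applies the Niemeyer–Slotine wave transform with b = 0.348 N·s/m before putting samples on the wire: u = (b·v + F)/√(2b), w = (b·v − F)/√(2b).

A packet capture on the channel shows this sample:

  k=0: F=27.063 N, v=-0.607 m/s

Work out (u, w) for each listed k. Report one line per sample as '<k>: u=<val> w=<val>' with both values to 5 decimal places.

k=0: b·v=0.348×(-0.607)=-0.21124; √(2b)=0.83427; u=(-0.21124+27.063)/0.83427=32.18609, w=(-0.21124−27.063)/0.83427=-32.69249

0: u=32.18609 w=-32.69249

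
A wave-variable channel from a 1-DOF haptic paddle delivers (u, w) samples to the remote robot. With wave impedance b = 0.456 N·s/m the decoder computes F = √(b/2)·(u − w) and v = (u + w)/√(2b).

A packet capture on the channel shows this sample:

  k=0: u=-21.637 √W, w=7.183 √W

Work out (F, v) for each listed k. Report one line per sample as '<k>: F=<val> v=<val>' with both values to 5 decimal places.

k=0: u−w=-28.82000, u+w=-14.45400; √(b/2)=0.47749, √(2b)=0.95499; F=0.47749×(-28.82)=-13.76136, v=-14.45400/0.95499=-15.13529

0: F=-13.76136 v=-15.13529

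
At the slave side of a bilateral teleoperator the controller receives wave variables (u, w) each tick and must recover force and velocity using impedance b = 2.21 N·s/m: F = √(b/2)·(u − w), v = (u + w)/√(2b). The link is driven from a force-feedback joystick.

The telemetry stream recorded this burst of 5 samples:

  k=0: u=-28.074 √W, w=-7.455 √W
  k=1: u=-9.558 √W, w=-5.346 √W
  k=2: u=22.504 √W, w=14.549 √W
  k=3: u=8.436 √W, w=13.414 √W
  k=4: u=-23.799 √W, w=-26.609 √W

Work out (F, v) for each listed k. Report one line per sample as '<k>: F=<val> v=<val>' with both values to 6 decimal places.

0: F=-21.674483 v=-16.899422
1: F=-4.427611 v=-7.089110
2: F=8.362215 v=17.624315
3: F=-5.232823 v=10.392985
4: F=2.953843 v=-23.976641

k=0: u−w=-20.619000, u+w=-35.529000; √(b/2)=1.051190, √(2b)=2.102380; F=1.051190×(-20.619)=-21.674483, v=-35.529000/2.102380=-16.899422
k=1: u−w=-4.212000, u+w=-14.904000; √(b/2)=1.051190, √(2b)=2.102380; F=1.051190×(-4.212)=-4.427611, v=-14.904000/2.102380=-7.089110
k=2: u−w=7.955000, u+w=37.053000; √(b/2)=1.051190, √(2b)=2.102380; F=1.051190×7.955=8.362215, v=37.053000/2.102380=17.624315
k=3: u−w=-4.978000, u+w=21.850000; √(b/2)=1.051190, √(2b)=2.102380; F=1.051190×(-4.978)=-5.232823, v=21.850000/2.102380=10.392985
k=4: u−w=2.810000, u+w=-50.408000; √(b/2)=1.051190, √(2b)=2.102380; F=1.051190×2.81=2.953843, v=-50.408000/2.102380=-23.976641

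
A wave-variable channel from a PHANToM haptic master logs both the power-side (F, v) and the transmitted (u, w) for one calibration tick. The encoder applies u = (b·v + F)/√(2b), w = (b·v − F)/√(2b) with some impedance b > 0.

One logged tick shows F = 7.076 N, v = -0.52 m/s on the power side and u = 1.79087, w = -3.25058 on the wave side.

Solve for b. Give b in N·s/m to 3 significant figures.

b = 3.94 N·s/m

u + w = -1.45971;  u + w = √(2b)·v, so √(2b) = -1.45971/(-0.52) = 2.80713.
b = (√(2b))²/2 = 7.88000/2 = 3.94000.
(Check via u − w = 2F/√(2b): u − w = 5.04145, 2F/√(2b) = 5.04144.)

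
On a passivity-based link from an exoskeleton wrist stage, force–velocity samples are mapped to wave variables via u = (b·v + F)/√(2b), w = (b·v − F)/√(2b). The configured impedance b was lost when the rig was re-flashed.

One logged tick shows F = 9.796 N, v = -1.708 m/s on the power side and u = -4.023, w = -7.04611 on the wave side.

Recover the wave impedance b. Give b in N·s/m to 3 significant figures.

u + w = -11.06911;  u + w = √(2b)·v, so √(2b) = -11.06911/(-1.708) = 6.48074.
b = (√(2b))²/2 = 42.00004/2 = 21.00002.
(Check via u − w = 2F/√(2b): u − w = 3.02311, 2F/√(2b) = 3.02311.)

b = 21 N·s/m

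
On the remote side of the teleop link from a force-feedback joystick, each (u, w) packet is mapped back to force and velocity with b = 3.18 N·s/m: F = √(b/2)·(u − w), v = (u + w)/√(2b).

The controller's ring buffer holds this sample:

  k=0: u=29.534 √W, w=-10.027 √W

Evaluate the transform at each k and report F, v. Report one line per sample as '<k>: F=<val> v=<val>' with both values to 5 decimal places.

k=0: u−w=39.56100, u+w=19.50700; √(b/2)=1.26095, √(2b)=2.52190; F=1.26095×39.561=49.88452, v=19.50700/2.52190=7.73503

0: F=49.88452 v=7.73503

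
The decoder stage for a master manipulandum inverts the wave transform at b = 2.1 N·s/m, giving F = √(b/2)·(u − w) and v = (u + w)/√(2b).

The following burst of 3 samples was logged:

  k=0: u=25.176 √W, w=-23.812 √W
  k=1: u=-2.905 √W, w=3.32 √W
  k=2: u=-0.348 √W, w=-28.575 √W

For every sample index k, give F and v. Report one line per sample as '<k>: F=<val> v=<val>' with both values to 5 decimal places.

0: F=50.19776 v=0.66556
1: F=-6.37873 v=0.20250
2: F=28.92407 v=-14.11298

k=0: u−w=48.98800, u+w=1.36400; √(b/2)=1.02470, √(2b)=2.04939; F=1.02470×48.988=50.19776, v=1.36400/2.04939=0.66556
k=1: u−w=-6.22500, u+w=0.41500; √(b/2)=1.02470, √(2b)=2.04939; F=1.02470×(-6.225)=-6.37873, v=0.41500/2.04939=0.20250
k=2: u−w=28.22700, u+w=-28.92300; √(b/2)=1.02470, √(2b)=2.04939; F=1.02470×28.227=28.92407, v=-28.92300/2.04939=-14.11298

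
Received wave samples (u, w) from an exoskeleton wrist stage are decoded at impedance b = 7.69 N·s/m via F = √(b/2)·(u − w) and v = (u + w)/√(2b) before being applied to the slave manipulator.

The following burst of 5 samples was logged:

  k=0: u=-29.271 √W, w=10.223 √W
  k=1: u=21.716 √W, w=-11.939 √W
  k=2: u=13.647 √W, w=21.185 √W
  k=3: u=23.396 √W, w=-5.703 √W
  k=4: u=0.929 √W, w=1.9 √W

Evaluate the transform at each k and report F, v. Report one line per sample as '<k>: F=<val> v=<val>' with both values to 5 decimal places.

k=0: u−w=-39.49400, u+w=-19.04800; √(b/2)=1.96087, √(2b)=3.92173; F=1.96087×(-39.494)=-77.44249, v=-19.04800/3.92173=-4.85703
k=1: u−w=33.65500, u+w=9.77700; √(b/2)=1.96087, √(2b)=3.92173; F=1.96087×33.655=65.99298, v=9.77700/3.92173=2.49303
k=2: u−w=-7.53800, u+w=34.83200; √(b/2)=1.96087, √(2b)=3.92173; F=1.96087×(-7.538)=-14.78102, v=34.83200/3.92173=8.88178
k=3: u−w=29.09900, u+w=17.69300; √(b/2)=1.96087, √(2b)=3.92173; F=1.96087×29.099=57.05927, v=17.69300/3.92173=4.51152
k=4: u−w=-0.97100, u+w=2.82900; √(b/2)=1.96087, √(2b)=3.92173; F=1.96087×(-0.971)=-1.90400, v=2.82900/3.92173=0.72136

0: F=-77.44249 v=-4.85703
1: F=65.99298 v=2.49303
2: F=-14.78102 v=8.88178
3: F=57.05927 v=4.51152
4: F=-1.90400 v=0.72136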